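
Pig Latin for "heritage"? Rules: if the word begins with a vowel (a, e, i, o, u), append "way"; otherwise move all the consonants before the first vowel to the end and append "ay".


Word: "heritage"
Starts with consonant(s) → move to end, add 'ay'
Consonant cluster: "h"
Pig Latin = "eritagehay"


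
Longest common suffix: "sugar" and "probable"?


Word 1: "sugar"
Word 2: "probable"
Comparing from end:
  Pos -1: 'r' != 'e' (stop)
LCS = "" (length 0)


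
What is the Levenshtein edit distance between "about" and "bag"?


Word 1: "about" (length 5)
Word 2: "bag" (length 3)
One optimal edit sequence (insert/delete/substitute each cost 1):
  1. delete 'a'  (+1)
  2. keep 'b'
  3. delete 'o'  (+1)
  4. substitute 'u' -> 'a'  (+1)
  5. substitute 't' -> 'g'  (+1)
Total edit operations: 4
Edit distance = 4


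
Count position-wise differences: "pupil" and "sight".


Comparing character by character (same length = 5):
  Pos 0: 'p' vs 's' !=
  Pos 1: 'u' vs 'i' !=
  Pos 2: 'p' vs 'g' !=
  Pos 3: 'i' vs 'h' !=
  Pos 4: 'l' vs 't' !=
Hamming distance = 5


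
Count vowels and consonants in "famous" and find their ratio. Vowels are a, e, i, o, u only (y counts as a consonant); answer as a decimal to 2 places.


Word: "famous"
Vowels (a,e,i,o,u): 3
Consonants: 3
Ratio = 3/3
= 1.00


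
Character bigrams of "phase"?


Word: "phase" (length 5)
Number of bigrams = 5 - 2 + 1 = 4
  Position 0: "ph"
  Position 1: "ha"
  Position 2: "as"
  Position 3: "se"
Bigrams = "ph", "ha", "as", "se"


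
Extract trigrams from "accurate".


Word: "accurate" (length 8)
Number of trigrams = 8 - 3 + 1 = 6
  Position 0: "acc"
  Position 1: "ccu"
  Position 2: "cur"
  Position 3: "ura"
  Position 4: "rat"
  Position 5: "ate"
Trigrams = "acc", "ccu", "cur", "ura", "rat", "ate"


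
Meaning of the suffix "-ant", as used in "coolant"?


Suffix: -ant
As in: coolant -> cool + -ant
Meaning = one who / that which


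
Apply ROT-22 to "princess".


Word: "princess"
Shift: 22
Each letter → (letter + shift) mod 26:
  'p' (15) + 22 = 11 → 'l'
  'r' (17) + 22 = 13 → 'n'
  'i' (8) + 22 = 4 → 'e'
  'n' (13) + 22 = 9 → 'j'
  'c' (2) + 22 = 24 → 'y'
  'e' (4) + 22 = 0 → 'a'
  's' (18) + 22 = 14 → 'o'
  's' (18) + 22 = 14 → 'o'
Result = "lnejyaoo"


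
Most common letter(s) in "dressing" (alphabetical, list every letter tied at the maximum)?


Word: "dressing"
Letter counts:
  'd': 1
  'e': 1
  'g': 1
  'i': 1
  'n': 1
  'r': 1
  's': 2
Maximum count = 2
Most frequent = 's' (2 times each)


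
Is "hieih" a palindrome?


Word: "hieih"
Reversed: "hieih"
Forward == Backward? hieih == hieih
Palindrome = Yes


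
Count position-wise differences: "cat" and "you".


Comparing character by character (same length = 3):
  Pos 0: 'c' vs 'y' !=
  Pos 1: 'a' vs 'o' !=
  Pos 2: 't' vs 'u' !=
Hamming distance = 3


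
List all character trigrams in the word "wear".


Word: "wear" (length 4)
Number of trigrams = 4 - 3 + 1 = 2
  Position 0: "wea"
  Position 1: "ear"
Trigrams = "wea", "ear"


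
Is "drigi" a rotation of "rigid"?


Word: "rigid", Candidate: "drigi"
Method: check if candidate is substring of word+word
"rigidrigid" contains "drigi"? Yes
Is rotation = Yes


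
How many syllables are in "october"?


Word: "october"
Syllable breakdown: oc · to · ber
Counting: 3 parts
= 3 syllables


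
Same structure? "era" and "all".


Pattern of "era": [0, 1, 2]
Pattern of "all": [0, 1, 1]
Patterns do not match
Same pattern = No


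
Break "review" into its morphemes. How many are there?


Word: "review"
Morphemes: re- / view
Each morpheme carries meaning
= 2 morphemes


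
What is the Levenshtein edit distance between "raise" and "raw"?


Word 1: "raise" (length 5)
Word 2: "raw" (length 3)
One optimal edit sequence (insert/delete/substitute each cost 1):
  1. keep 'r'
  2. keep 'a'
  3. delete 'i'  (+1)
  4. delete 's'  (+1)
  5. substitute 'e' -> 'w'  (+1)
Total edit operations: 3
Edit distance = 3


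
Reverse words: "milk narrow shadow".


Original: "milk narrow shadow"
Words (1..n): milk | narrow | shadow
Reversed (n..1): shadow | narrow | milk
Result = "shadow narrow milk"


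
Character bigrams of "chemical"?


Word: "chemical" (length 8)
Number of bigrams = 8 - 2 + 1 = 7
  Position 0: "ch"
  Position 1: "he"
  Position 2: "em"
  Position 3: "mi"
  Position 4: "ic"
  Position 5: "ca"
  Position 6: "al"
Bigrams = "ch", "he", "em", "mi", "ic", "ca", "al"


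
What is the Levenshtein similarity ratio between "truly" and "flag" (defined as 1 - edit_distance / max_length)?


Word 1: "truly" (length 5)
Word 2: "flag" (length 4)
One optimal edit sequence:
  1. delete 't'  (+1)
  2. substitute 'r' -> 'f'  (+1)
  3. substitute 'u' -> 'l'  (+1)
  4. substitute 'l' -> 'a'  (+1)
  5. substitute 'y' -> 'g'  (+1)
Edit distance = 5
Max length = max(5, 4) = 5
Similarity = 1 - 5/5
= 0.0000


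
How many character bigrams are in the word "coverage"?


Word: "coverage" (length 8)
Number of 2-grams = length - 2 + 1 = 8 - 2 + 1
= 7


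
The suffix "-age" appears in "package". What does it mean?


Suffix: -age
As in: package -> pack + -age
Meaning = result / collection


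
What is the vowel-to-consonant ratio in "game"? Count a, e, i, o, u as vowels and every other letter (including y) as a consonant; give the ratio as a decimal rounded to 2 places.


Word: "game"
Vowels (a,e,i,o,u): 2
Consonants: 2
Ratio = 2/2
= 1.00


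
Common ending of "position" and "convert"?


Word 1: "position"
Word 2: "convert"
Comparing from end:
  Pos -1: 'n' != 't' (stop)
LCS = "" (length 0)


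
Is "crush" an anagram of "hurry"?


Word 1: "hurry" → sorted: hrruy
Word 2: "crush" → sorted: chrsu
Same letters? hrruy != chrsu
Anagram = No


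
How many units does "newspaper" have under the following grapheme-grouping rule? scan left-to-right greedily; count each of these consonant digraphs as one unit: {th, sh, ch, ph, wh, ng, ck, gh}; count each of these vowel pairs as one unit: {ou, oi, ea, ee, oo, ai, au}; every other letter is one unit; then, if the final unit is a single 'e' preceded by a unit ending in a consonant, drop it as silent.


Word: "newspaper" (9 letters)
Left-to-right scan:
  (1) 'n' (letter)
  (2) 'e' (letter)
  (3) 'w' (letter)
  (4) 's' (letter)
  (5) 'p' (letter)
  (6) 'a' (letter)
  (7) 'p' (letter)
  (8) 'e' (letter)
  (9) 'r' (letter)
Units from scan: 9
Sound units = 9 units


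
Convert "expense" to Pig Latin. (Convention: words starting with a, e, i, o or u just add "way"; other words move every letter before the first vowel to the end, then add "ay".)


Word: "expense"
Starts with vowel → add 'way'
Pig Latin = "expenseway"


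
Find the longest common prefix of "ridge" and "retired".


Word 1: "ridge"
Word 2: "retired"
Comparing from start:
  Pos 0: 'r' == 'r'
  Pos 1: 'i' != 'e' (stop)
LCP = "r" (length 1)


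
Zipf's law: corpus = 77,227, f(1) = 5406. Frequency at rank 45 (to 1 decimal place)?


Zipf's law: f(r) = f(1) / r
f(1) = 5406
f(45) = 5406 / 45
= 120.1 occurrences


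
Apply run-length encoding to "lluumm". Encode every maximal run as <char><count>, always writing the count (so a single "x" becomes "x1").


String: "lluumm"
Scanning for consecutive runs:
  'l' x 2
  'u' x 2
  'm' x 2
RLE = "l2u2m2"


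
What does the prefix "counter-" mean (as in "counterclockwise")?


Prefix: counter-
As in: counterclockwise -> counter- + clockwise
Meaning = against / opposite


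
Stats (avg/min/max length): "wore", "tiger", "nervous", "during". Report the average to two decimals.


Lengths: "wore"=4, "tiger"=5, "nervous"=7, "during"=6
Sum = 22, Count = 4
Average = 22/4 = 5.50
= avg=5.50, min=4, max=7


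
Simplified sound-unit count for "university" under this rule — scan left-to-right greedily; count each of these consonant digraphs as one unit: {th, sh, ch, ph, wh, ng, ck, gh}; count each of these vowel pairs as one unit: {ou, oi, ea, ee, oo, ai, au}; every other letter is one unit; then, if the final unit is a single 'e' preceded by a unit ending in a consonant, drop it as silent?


Word: "university" (10 letters)
Left-to-right scan:
  (1) 'u' (letter)
  (2) 'n' (letter)
  (3) 'i' (letter)
  (4) 'v' (letter)
  (5) 'e' (letter)
  (6) 'r' (letter)
  (7) 's' (letter)
  (8) 'i' (letter)
  (9) 't' (letter)
  (10) 'y' (letter)
Units from scan: 10
Sound units = 10 units


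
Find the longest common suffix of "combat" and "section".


Word 1: "combat"
Word 2: "section"
Comparing from end:
  Pos -1: 't' != 'n' (stop)
LCS = "" (length 0)


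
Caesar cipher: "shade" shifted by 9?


Word: "shade"
Shift: 9
Each letter → (letter + shift) mod 26:
  's' (18) + 9 = 1 → 'b'
  'h' (7) + 9 = 16 → 'q'
  'a' (0) + 9 = 9 → 'j'
  'd' (3) + 9 = 12 → 'm'
  'e' (4) + 9 = 13 → 'n'
Result = "bqjmn"


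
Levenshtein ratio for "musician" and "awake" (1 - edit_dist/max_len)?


Word 1: "musician" (length 8)
Word 2: "awake" (length 5)
One optimal edit sequence:
  1. delete 'm'  (+1)
  2. delete 'u'  (+1)
  3. delete 's'  (+1)
  4. substitute 'i' -> 'a'  (+1)
  5. substitute 'c' -> 'w'  (+1)
  6. substitute 'i' -> 'a'  (+1)
  7. substitute 'a' -> 'k'  (+1)
  8. substitute 'n' -> 'e'  (+1)
Edit distance = 8
Max length = max(8, 5) = 8
Similarity = 1 - 8/8
= 0.0000


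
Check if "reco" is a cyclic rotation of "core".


Word: "core", Candidate: "reco"
Method: check if candidate is substring of word+word
"corecore" contains "reco"? Yes
Is rotation = Yes


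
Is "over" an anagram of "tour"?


Word 1: "tour" → sorted: ortu
Word 2: "over" → sorted: eorv
Same letters? ortu != eorv
Anagram = No


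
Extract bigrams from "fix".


Word: "fix" (length 3)
Number of bigrams = 3 - 2 + 1 = 2
  Position 0: "fi"
  Position 1: "ix"
Bigrams = "fi", "ix"


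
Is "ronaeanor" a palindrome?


Word: "ronaeanor"
Reversed: "ronaeanor"
Forward == Backward? ronaeanor == ronaeanor
Palindrome = Yes


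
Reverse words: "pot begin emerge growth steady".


Original: "pot begin emerge growth steady"
Words (1..n): pot | begin | emerge | growth | steady
Reversed (n..1): steady | growth | emerge | begin | pot
Result = "steady growth emerge begin pot"


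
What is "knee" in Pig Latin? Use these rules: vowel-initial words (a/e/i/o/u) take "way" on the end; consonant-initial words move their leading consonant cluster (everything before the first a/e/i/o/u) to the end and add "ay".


Word: "knee"
Starts with consonant(s) → move to end, add 'ay'
Consonant cluster: "kn"
Pig Latin = "eeknay"


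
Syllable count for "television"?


Word: "television"
Syllable breakdown: tel | e | vi | sion
Counting: 4 parts
= 4 syllables


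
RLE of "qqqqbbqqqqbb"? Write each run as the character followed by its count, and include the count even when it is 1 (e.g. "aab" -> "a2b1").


String: "qqqqbbqqqqbb"
Scanning for consecutive runs:
  'q' x 4
  'b' x 2
  'q' x 4
  'b' x 2
RLE = "q4b2q4b2"


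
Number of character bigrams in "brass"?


Word: "brass" (length 5)
Number of 2-grams = length - 2 + 1 = 5 - 2 + 1
= 4


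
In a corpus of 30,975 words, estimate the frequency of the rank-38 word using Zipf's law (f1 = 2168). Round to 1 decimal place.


Zipf's law: f(r) = f(1) / r
f(1) = 2168
f(38) = 2168 / 38
= 57.1 occurrences


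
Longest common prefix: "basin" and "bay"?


Word 1: "basin"
Word 2: "bay"
Comparing from start:
  Pos 0: 'b' == 'b'
  Pos 1: 'a' == 'a'
  Pos 2: 's' != 'y' (stop)
LCP = "ba" (length 2)


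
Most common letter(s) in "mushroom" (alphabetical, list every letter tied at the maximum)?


Word: "mushroom"
Letter counts:
  'h': 1
  'm': 2
  'o': 2
  'r': 1
  's': 1
  'u': 1
Maximum count = 2
Most frequent = 'm', 'o' (2 times each)


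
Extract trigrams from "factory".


Word: "factory" (length 7)
Number of trigrams = 7 - 3 + 1 = 5
  Position 0: "fac"
  Position 1: "act"
  Position 2: "cto"
  Position 3: "tor"
  Position 4: "ory"
Trigrams = "fac", "act", "cto", "tor", "ory"


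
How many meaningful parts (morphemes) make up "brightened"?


Word: "brightened"
Morphemes: bright | -en | -ed
Each morpheme carries meaning
= 3 morphemes


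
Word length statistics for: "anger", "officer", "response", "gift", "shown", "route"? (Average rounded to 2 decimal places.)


Lengths: "anger"=5, "officer"=7, "response"=8, "gift"=4, "shown"=5, "route"=5
Sum = 34, Count = 6
Average = 34/6 = 5.67
= avg=5.67, min=4, max=8


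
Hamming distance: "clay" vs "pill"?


Comparing character by character (same length = 4):
  Pos 0: 'c' vs 'p' !=
  Pos 1: 'l' vs 'i' !=
  Pos 2: 'a' vs 'l' !=
  Pos 3: 'y' vs 'l' !=
Hamming distance = 4


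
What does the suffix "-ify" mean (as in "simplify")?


Suffix: -ify
Example: simplify (simple + -ify, with a spelling change)
Meaning = to make


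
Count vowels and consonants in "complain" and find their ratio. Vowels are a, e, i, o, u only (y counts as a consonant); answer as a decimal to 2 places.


Word: "complain"
Vowels (a,e,i,o,u): 3
Consonants: 5
Ratio = 3/5
= 0.60


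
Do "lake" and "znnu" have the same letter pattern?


Pattern of "lake": [0, 1, 2, 3]
Pattern of "znnu": [0, 1, 1, 2]
Patterns do not match
Same pattern = No


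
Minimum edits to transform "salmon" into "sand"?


Word 1: "salmon" (length 6)
Word 2: "sand" (length 4)
One optimal edit sequence (insert/delete/substitute each cost 1):
  1. keep 's'
  2. keep 'a'
  3. delete 'l'  (+1)
  4. delete 'm'  (+1)
  5. substitute 'o' -> 'n'  (+1)
  6. substitute 'n' -> 'd'  (+1)
Total edit operations: 4
Edit distance = 4


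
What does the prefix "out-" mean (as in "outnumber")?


Prefix: out-
Example: outnumber = out- + number
Meaning = surpass


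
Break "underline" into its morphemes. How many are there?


Word: "underline"
Morphemes: under- | line
Each morpheme carries meaning
= 2 morphemes


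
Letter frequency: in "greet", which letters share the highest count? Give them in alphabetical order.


Word: "greet"
Letter counts:
  'e': 2
  'g': 1
  'r': 1
  't': 1
Maximum count = 2
Most frequent = 'e' (2 times each)


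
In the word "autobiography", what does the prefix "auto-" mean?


Prefix: auto-
Example: autobiography = auto- + biography
Meaning = self


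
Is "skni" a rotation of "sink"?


Word: "sink", Candidate: "skni"
Method: check if candidate is substring of word+word
"sinksink" contains "skni"? No
Is rotation = No


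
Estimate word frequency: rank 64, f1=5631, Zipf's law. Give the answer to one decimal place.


Zipf's law: f(r) = f(1) / r
f(1) = 5631
f(64) = 5631 / 64
= 88.0 occurrences


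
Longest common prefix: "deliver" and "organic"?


Word 1: "deliver"
Word 2: "organic"
Comparing from start:
  Pos 0: 'd' != 'o' (stop)
LCP = "" (length 0)


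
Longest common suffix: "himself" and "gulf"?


Word 1: "himself"
Word 2: "gulf"
Comparing from end:
  Pos -1: 'f' == 'f'
  Pos -2: 'l' == 'l'
  Pos -3: 'e' != 'u' (stop)
LCS = "lf" (length 2)


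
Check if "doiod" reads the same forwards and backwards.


Word: "doiod"
Reversed: "doiod"
Forward == Backward? doiod == doiod
Palindrome = Yes


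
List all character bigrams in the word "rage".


Word: "rage" (length 4)
Number of bigrams = 4 - 2 + 1 = 3
  Position 0: "ra"
  Position 1: "ag"
  Position 2: "ge"
Bigrams = "ra", "ag", "ge"


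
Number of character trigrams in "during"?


Word: "during" (length 6)
Number of 3-grams = length - 3 + 1 = 6 - 3 + 1
= 4


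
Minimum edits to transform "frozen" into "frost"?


Word 1: "frozen" (length 6)
Word 2: "frost" (length 5)
One optimal edit sequence (insert/delete/substitute each cost 1):
  1. keep 'f'
  2. keep 'r'
  3. keep 'o'
  4. delete 'z'  (+1)
  5. substitute 'e' -> 's'  (+1)
  6. substitute 'n' -> 't'  (+1)
Total edit operations: 3
Edit distance = 3


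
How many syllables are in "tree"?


Word: "tree"
Syllable breakdown: tree
Counting: 1 part
= 1 syllable


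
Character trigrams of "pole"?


Word: "pole" (length 4)
Number of trigrams = 4 - 3 + 1 = 2
  Position 0: "pol"
  Position 1: "ole"
Trigrams = "pol", "ole"


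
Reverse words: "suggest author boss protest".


Original: "suggest author boss protest"
Words (1..n): suggest | author | boss | protest
Reversed (n..1): protest | boss | author | suggest
Result = "protest boss author suggest"


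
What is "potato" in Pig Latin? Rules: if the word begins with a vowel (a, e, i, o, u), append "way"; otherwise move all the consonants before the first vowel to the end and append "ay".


Word: "potato"
Starts with consonant(s) → move to end, add 'ay'
Consonant cluster: "p"
Pig Latin = "otatopay"


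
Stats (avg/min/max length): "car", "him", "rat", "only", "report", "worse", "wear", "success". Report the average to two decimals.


Lengths: "car"=3, "him"=3, "rat"=3, "only"=4, "report"=6, "worse"=5, "wear"=4, "success"=7
Sum = 35, Count = 8
Average = 35/8 = 4.38
= avg=4.38, min=3, max=7


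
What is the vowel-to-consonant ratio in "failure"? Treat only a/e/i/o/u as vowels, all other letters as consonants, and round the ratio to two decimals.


Word: "failure"
Vowels (a,e,i,o,u): 4
Consonants: 3
Ratio = 4/3
= 1.33


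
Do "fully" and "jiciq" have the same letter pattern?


Pattern of "fully": [0, 1, 2, 2, 3]
Pattern of "jiciq": [0, 1, 2, 1, 3]
Patterns do not match
Same pattern = No


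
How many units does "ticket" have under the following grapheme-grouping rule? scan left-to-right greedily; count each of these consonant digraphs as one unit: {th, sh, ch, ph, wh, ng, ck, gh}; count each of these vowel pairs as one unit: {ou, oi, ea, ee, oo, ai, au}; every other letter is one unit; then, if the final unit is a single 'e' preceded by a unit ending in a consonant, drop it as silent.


Word: "ticket" (6 letters)
Left-to-right scan:
  [1] 't' (letter)
  [2] 'i' (letter)
  [3] 'ck' (digraph)
  [4] 'e' (letter)
  [5] 't' (letter)
Units from scan: 5
Sound units = 5 units


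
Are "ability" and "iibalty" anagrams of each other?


Word 1: "ability" → sorted: abiilty
Word 2: "iibalty" → sorted: abiilty
Same letters? abiilty == abiilty
Anagram = Yes


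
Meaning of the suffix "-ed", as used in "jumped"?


Suffix: -ed
Example: jumped (jump + -ed)
Meaning = past tense


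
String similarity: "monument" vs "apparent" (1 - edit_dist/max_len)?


Word 1: "monument" (length 8)
Word 2: "apparent" (length 8)
One optimal edit sequence:
  1. substitute 'm' -> 'a'  (+1)
  2. substitute 'o' -> 'p'  (+1)
  3. substitute 'n' -> 'p'  (+1)
  4. substitute 'u' -> 'a'  (+1)
  5. substitute 'm' -> 'r'  (+1)
  6. keep 'e'
  7. keep 'n'
  8. keep 't'
Edit distance = 5
Max length = max(8, 8) = 8
Similarity = 1 - 5/8
= 0.3750


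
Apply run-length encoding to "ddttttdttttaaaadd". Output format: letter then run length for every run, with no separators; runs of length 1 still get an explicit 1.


String: "ddttttdttttaaaadd"
Scanning for consecutive runs:
  'd' x 2
  't' x 4
  'd' x 1
  't' x 4
  'a' x 4
  'd' x 2
RLE = "d2t4d1t4a4d2"


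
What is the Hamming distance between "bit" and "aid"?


Comparing character by character (same length = 3):
  Pos 0: 'b' vs 'a' !=
  Pos 1: 'i' vs 'i' =
  Pos 2: 't' vs 'd' !=
Hamming distance = 2


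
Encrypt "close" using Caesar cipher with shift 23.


Word: "close"
Shift: 23
Each letter → (letter + shift) mod 26:
  'c' (2) + 23 = 25 → 'z'
  'l' (11) + 23 = 8 → 'i'
  'o' (14) + 23 = 11 → 'l'
  's' (18) + 23 = 15 → 'p'
  'e' (4) + 23 = 1 → 'b'
Result = "zilpb"


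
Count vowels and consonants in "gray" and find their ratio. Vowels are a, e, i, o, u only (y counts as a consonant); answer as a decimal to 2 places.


Word: "gray"
Vowels (a,e,i,o,u): 1
Consonants: 3
Ratio = 1/3
= 0.33


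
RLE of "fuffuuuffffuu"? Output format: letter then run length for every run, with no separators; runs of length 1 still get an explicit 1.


String: "fuffuuuffffuu"
Scanning for consecutive runs:
  'f' x 1
  'u' x 1
  'f' x 2
  'u' x 3
  'f' x 4
  'u' x 2
RLE = "f1u1f2u3f4u2"


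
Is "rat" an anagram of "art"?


Word 1: "art" → sorted: art
Word 2: "rat" → sorted: art
Same letters? art == art
Anagram = Yes


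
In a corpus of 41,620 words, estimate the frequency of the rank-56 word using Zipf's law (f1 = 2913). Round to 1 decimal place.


Zipf's law: f(r) = f(1) / r
f(1) = 2913
f(56) = 2913 / 56
= 52.0 occurrences


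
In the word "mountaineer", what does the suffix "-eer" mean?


Suffix: -eer
As in: mountaineer -> mountain + -eer
Meaning = one who is concerned with


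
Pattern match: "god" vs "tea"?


Pattern of "god": [0, 1, 2]
Pattern of "tea": [0, 1, 2]
Patterns match
Same pattern = Yes


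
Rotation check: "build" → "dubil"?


Word: "build", Candidate: "dubil"
Method: check if candidate is substring of word+word
"buildbuild" contains "dubil"? No
Is rotation = No


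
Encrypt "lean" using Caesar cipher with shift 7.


Word: "lean"
Shift: 7
Each letter → (letter + shift) mod 26:
  'l' (11) + 7 = 18 → 's'
  'e' (4) + 7 = 11 → 'l'
  'a' (0) + 7 = 7 → 'h'
  'n' (13) + 7 = 20 → 'u'
Result = "slhu"


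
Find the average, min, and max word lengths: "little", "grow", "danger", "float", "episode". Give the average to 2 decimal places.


Lengths: "little"=6, "grow"=4, "danger"=6, "float"=5, "episode"=7
Sum = 28, Count = 5
Average = 28/5 = 5.60
= avg=5.60, min=4, max=7


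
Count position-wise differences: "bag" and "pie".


Comparing character by character (same length = 3):
  Pos 0: 'b' vs 'p' !=
  Pos 1: 'a' vs 'i' !=
  Pos 2: 'g' vs 'e' !=
Hamming distance = 3


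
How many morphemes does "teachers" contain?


Word: "teachers"
Morphemes: teach + -er + -s
Each morpheme carries meaning
= 3 morphemes


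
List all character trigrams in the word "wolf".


Word: "wolf" (length 4)
Number of trigrams = 4 - 3 + 1 = 2
  Position 0: "wol"
  Position 1: "olf"
Trigrams = "wol", "olf"


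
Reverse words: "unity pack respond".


Original: "unity pack respond"
Words (1..n): unity | pack | respond
Reversed (n..1): respond | pack | unity
Result = "respond pack unity"


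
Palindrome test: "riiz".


Word: "riiz"
Reversed: "ziir"
Forward == Backward? riiz != ziir
Palindrome = No


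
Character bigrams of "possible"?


Word: "possible" (length 8)
Number of bigrams = 8 - 2 + 1 = 7
  Position 0: "po"
  Position 1: "os"
  Position 2: "ss"
  Position 3: "si"
  Position 4: "ib"
  Position 5: "bl"
  Position 6: "le"
Bigrams = "po", "os", "ss", "si", "ib", "bl", "le"


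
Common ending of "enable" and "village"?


Word 1: "enable"
Word 2: "village"
Comparing from end:
  Pos -1: 'e' == 'e'
  Pos -2: 'l' != 'g' (stop)
LCS = "e" (length 1)


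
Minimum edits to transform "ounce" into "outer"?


Word 1: "ounce" (length 5)
Word 2: "outer" (length 5)
One optimal edit sequence (insert/delete/substitute each cost 1):
  1. keep 'o'
  2. keep 'u'
  3. substitute 'n' -> 't'  (+1)
  4. substitute 'c' -> 'e'  (+1)
  5. substitute 'e' -> 'r'  (+1)
Total edit operations: 3
Edit distance = 3


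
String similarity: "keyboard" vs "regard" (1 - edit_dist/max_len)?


Word 1: "keyboard" (length 8)
Word 2: "regard" (length 6)
One optimal edit sequence:
  1. substitute 'k' -> 'r'  (+1)
  2. keep 'e'
  3. delete 'y'  (+1)
  4. delete 'b'  (+1)
  5. substitute 'o' -> 'g'  (+1)
  6. keep 'a'
  7. keep 'r'
  8. keep 'd'
Edit distance = 4
Max length = max(8, 6) = 8
Similarity = 1 - 4/8
= 0.5000


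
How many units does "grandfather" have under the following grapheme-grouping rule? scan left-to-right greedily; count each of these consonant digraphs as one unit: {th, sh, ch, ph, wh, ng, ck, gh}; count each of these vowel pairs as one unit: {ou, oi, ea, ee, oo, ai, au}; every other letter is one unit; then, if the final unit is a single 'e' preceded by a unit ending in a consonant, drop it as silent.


Word: "grandfather" (11 letters)
Left-to-right scan:
  (1) 'g' (letter)
  (2) 'r' (letter)
  (3) 'a' (letter)
  (4) 'n' (letter)
  (5) 'd' (letter)
  (6) 'f' (letter)
  (7) 'a' (letter)
  (8) 'th' (digraph)
  (9) 'e' (letter)
  (10) 'r' (letter)
Units from scan: 10
Sound units = 10 units


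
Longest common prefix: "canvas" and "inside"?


Word 1: "canvas"
Word 2: "inside"
Comparing from start:
  Pos 0: 'c' != 'i' (stop)
LCP = "" (length 0)


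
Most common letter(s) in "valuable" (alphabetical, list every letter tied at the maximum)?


Word: "valuable"
Letter counts:
  'a': 2
  'b': 1
  'e': 1
  'l': 2
  'u': 1
  'v': 1
Maximum count = 2
Most frequent = 'a', 'l' (2 times each)


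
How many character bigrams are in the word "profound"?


Word: "profound" (length 8)
Number of 2-grams = length - 2 + 1 = 8 - 2 + 1
= 7


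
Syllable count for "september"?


Word: "september"
Syllable breakdown: sep · tem · ber
Counting: 3 parts
= 3 syllables


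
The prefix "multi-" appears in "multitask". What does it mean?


Prefix: multi-
As in: multitask -> multi- + task
Meaning = many


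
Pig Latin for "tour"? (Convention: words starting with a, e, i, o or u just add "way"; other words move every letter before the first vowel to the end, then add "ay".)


Word: "tour"
Starts with consonant(s) → move to end, add 'ay'
Consonant cluster: "t"
Pig Latin = "ourtay"


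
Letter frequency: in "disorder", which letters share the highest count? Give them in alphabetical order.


Word: "disorder"
Letter counts:
  'd': 2
  'e': 1
  'i': 1
  'o': 1
  'r': 2
  's': 1
Maximum count = 2
Most frequent = 'd', 'r' (2 times each)


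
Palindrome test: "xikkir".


Word: "xikkir"
Reversed: "rikkix"
Forward == Backward? xikkir != rikkix
Palindrome = No


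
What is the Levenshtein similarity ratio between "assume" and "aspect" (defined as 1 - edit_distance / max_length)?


Word 1: "assume" (length 6)
Word 2: "aspect" (length 6)
One optimal edit sequence:
  1. keep 'a'
  2. keep 's'
  3. substitute 's' -> 'p'  (+1)
  4. substitute 'u' -> 'e'  (+1)
  5. substitute 'm' -> 'c'  (+1)
  6. substitute 'e' -> 't'  (+1)
Edit distance = 4
Max length = max(6, 6) = 6
Similarity = 1 - 4/6
= 0.3333


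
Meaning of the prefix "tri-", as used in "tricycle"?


Prefix: tri-
As in: tricycle -> tri- + cycle
Meaning = three


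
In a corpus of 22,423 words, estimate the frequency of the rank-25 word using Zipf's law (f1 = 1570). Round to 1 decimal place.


Zipf's law: f(r) = f(1) / r
f(1) = 1570
f(25) = 1570 / 25
= 62.8 occurrences


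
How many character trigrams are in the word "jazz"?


Word: "jazz" (length 4)
Number of 3-grams = length - 3 + 1 = 4 - 3 + 1
= 2


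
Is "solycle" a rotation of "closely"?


Word: "closely", Candidate: "solycle"
Method: check if candidate is substring of word+word
"closelyclosely" contains "solycle"? No
Is rotation = No


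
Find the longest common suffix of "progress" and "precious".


Word 1: "progress"
Word 2: "precious"
Comparing from end:
  Pos -1: 's' == 's'
  Pos -2: 's' != 'u' (stop)
LCS = "s" (length 1)


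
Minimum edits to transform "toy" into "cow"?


Word 1: "toy" (length 3)
Word 2: "cow" (length 3)
One optimal edit sequence (insert/delete/substitute each cost 1):
  1. substitute 't' -> 'c'  (+1)
  2. keep 'o'
  3. substitute 'y' -> 'w'  (+1)
Total edit operations: 2
Edit distance = 2


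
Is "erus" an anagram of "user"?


Word 1: "user" → sorted: ersu
Word 2: "erus" → sorted: ersu
Same letters? ersu == ersu
Anagram = Yes


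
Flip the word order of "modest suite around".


Original: "modest suite around"
Words (1..n): modest | suite | around
Reversed (n..1): around | suite | modest
Result = "around suite modest"


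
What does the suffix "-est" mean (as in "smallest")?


Suffix: -est
Example: smallest = small + -est
Meaning = most


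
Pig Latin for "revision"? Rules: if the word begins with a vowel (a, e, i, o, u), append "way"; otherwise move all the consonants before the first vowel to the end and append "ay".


Word: "revision"
Starts with consonant(s) → move to end, add 'ay'
Consonant cluster: "r"
Pig Latin = "evisionray"


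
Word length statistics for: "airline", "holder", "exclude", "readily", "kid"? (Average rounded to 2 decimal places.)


Lengths: "airline"=7, "holder"=6, "exclude"=7, "readily"=7, "kid"=3
Sum = 30, Count = 5
Average = 30/5 = 6.00
= avg=6.00, min=3, max=7


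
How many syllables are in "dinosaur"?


Word: "dinosaur"
Syllable breakdown: di-no-saur
Counting: 3 parts
= 3 syllables


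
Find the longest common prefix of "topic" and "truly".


Word 1: "topic"
Word 2: "truly"
Comparing from start:
  Pos 0: 't' == 't'
  Pos 1: 'o' != 'r' (stop)
LCP = "t" (length 1)


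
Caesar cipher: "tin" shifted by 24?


Word: "tin"
Shift: 24
Each letter → (letter + shift) mod 26:
  't' (19) + 24 = 17 → 'r'
  'i' (8) + 24 = 6 → 'g'
  'n' (13) + 24 = 11 → 'l'
Result = "rgl"


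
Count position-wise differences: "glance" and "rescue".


Comparing character by character (same length = 6):
  Pos 0: 'g' vs 'r' !=
  Pos 1: 'l' vs 'e' !=
  Pos 2: 'a' vs 's' !=
  Pos 3: 'n' vs 'c' !=
  Pos 4: 'c' vs 'u' !=
  Pos 5: 'e' vs 'e' =
Hamming distance = 5


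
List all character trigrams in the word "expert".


Word: "expert" (length 6)
Number of trigrams = 6 - 3 + 1 = 4
  Position 0: "exp"
  Position 1: "xpe"
  Position 2: "per"
  Position 3: "ert"
Trigrams = "exp", "xpe", "per", "ert"


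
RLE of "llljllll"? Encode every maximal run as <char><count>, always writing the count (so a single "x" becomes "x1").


String: "llljllll"
Scanning for consecutive runs:
  'l' x 3
  'j' x 1
  'l' x 4
RLE = "l3j1l4"


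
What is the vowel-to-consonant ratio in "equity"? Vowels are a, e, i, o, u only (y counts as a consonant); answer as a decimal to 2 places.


Word: "equity"
Vowels (a,e,i,o,u): 3
Consonants: 3
Ratio = 3/3
= 1.00


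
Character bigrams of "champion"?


Word: "champion" (length 8)
Number of bigrams = 8 - 2 + 1 = 7
  Position 0: "ch"
  Position 1: "ha"
  Position 2: "am"
  Position 3: "mp"
  Position 4: "pi"
  Position 5: "io"
  Position 6: "on"
Bigrams = "ch", "ha", "am", "mp", "pi", "io", "on"


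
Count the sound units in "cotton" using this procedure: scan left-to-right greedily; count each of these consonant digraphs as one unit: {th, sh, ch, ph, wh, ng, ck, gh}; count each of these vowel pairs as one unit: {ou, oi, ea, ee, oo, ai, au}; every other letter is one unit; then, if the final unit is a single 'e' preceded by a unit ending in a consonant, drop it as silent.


Word: "cotton" (6 letters)
Left-to-right scan:
  [1] 'c' (letter)
  [2] 'o' (letter)
  [3] 't' (letter)
  [4] 't' (letter)
  [5] 'o' (letter)
  [6] 'n' (letter)
Units from scan: 6
Sound units = 6 units


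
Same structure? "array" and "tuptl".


Pattern of "array": [0, 1, 1, 0, 2]
Pattern of "tuptl": [0, 1, 2, 0, 3]
Patterns do not match
Same pattern = No


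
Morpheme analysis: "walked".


Word: "walked"
Morphemes: walk + -ed
Each morpheme carries meaning
= 2 morphemes


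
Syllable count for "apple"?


Word: "apple"
Syllable breakdown: ap / ple
Counting: 2 parts
= 2 syllables


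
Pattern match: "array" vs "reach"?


Pattern of "array": [0, 1, 1, 0, 2]
Pattern of "reach": [0, 1, 2, 3, 4]
Patterns do not match
Same pattern = No


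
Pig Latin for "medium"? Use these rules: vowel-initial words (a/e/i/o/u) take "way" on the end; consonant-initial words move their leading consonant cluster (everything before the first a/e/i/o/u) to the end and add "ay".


Word: "medium"
Starts with consonant(s) → move to end, add 'ay'
Consonant cluster: "m"
Pig Latin = "ediummay"


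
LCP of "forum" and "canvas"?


Word 1: "forum"
Word 2: "canvas"
Comparing from start:
  Pos 0: 'f' != 'c' (stop)
LCP = "" (length 0)


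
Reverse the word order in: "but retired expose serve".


Original: "but retired expose serve"
Words (1..n): but | retired | expose | serve
Reversed (n..1): serve | expose | retired | but
Result = "serve expose retired but"


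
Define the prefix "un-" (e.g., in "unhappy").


Prefix: un-
Example: unhappy (un- + happy)
Meaning = not / reverse


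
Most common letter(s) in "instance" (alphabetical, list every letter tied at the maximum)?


Word: "instance"
Letter counts:
  'a': 1
  'c': 1
  'e': 1
  'i': 1
  'n': 2
  's': 1
  't': 1
Maximum count = 2
Most frequent = 'n' (2 times each)


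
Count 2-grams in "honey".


Word: "honey" (length 5)
Number of 2-grams = length - 2 + 1 = 5 - 2 + 1
= 4


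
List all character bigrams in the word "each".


Word: "each" (length 4)
Number of bigrams = 4 - 2 + 1 = 3
  Position 0: "ea"
  Position 1: "ac"
  Position 2: "ch"
Bigrams = "ea", "ac", "ch"


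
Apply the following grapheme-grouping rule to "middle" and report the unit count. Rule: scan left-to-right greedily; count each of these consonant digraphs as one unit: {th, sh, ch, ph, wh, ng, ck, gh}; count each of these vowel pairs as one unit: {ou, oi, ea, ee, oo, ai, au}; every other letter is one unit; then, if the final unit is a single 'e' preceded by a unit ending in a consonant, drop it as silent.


Word: "middle" (6 letters)
Left-to-right scan:
  (1) 'm' (letter)
  (2) 'i' (letter)
  (3) 'd' (letter)
  (4) 'd' (letter)
  (5) 'l' (letter)
  (6) 'e' (letter)
Units from scan: 6
Final unit is 'e' after a consonant -> drop as silent (-1)
Sound units = 5 units


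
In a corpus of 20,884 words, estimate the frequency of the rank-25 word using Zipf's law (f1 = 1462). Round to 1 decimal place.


Zipf's law: f(r) = f(1) / r
f(1) = 1462
f(25) = 1462 / 25
= 58.5 occurrences


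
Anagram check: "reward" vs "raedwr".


Word 1: "reward" → sorted: aderrw
Word 2: "raedwr" → sorted: aderrw
Same letters? aderrw == aderrw
Anagram = Yes


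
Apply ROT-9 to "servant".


Word: "servant"
Shift: 9
Each letter → (letter + shift) mod 26:
  's' (18) + 9 = 1 → 'b'
  'e' (4) + 9 = 13 → 'n'
  'r' (17) + 9 = 0 → 'a'
  'v' (21) + 9 = 4 → 'e'
  'a' (0) + 9 = 9 → 'j'
  'n' (13) + 9 = 22 → 'w'
  't' (19) + 9 = 2 → 'c'
Result = "bnaejwc"


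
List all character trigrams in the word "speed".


Word: "speed" (length 5)
Number of trigrams = 5 - 3 + 1 = 3
  Position 0: "spe"
  Position 1: "pee"
  Position 2: "eed"
Trigrams = "spe", "pee", "eed"


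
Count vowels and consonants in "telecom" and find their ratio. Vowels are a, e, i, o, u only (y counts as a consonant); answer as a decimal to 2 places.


Word: "telecom"
Vowels (a,e,i,o,u): 3
Consonants: 4
Ratio = 3/4
= 0.75


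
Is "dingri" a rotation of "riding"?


Word: "riding", Candidate: "dingri"
Method: check if candidate is substring of word+word
"ridingriding" contains "dingri"? Yes
Is rotation = Yes


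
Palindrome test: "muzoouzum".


Word: "muzoouzum"
Reversed: "muzuoozum"
Forward == Backward? muzoouzum != muzuoozum
Palindrome = No


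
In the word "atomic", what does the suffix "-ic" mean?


Suffix: -ic
Example: atomic (atom + -ic)
Meaning = relating to


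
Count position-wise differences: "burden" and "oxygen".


Comparing character by character (same length = 6):
  Pos 0: 'b' vs 'o' !=
  Pos 1: 'u' vs 'x' !=
  Pos 2: 'r' vs 'y' !=
  Pos 3: 'd' vs 'g' !=
  Pos 4: 'e' vs 'e' =
  Pos 5: 'n' vs 'n' =
Hamming distance = 4


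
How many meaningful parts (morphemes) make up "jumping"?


Word: "jumping"
Morphemes: jump / -ing
Each morpheme carries meaning
= 2 morphemes


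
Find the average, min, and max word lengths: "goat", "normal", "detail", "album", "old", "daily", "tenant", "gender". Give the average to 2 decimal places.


Lengths: "goat"=4, "normal"=6, "detail"=6, "album"=5, "old"=3, "daily"=5, "tenant"=6, "gender"=6
Sum = 41, Count = 8
Average = 41/8 = 5.13
= avg=5.13, min=3, max=6


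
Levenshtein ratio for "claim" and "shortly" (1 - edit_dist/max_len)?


Word 1: "claim" (length 5)
Word 2: "shortly" (length 7)
One optimal edit sequence:
  1. insert 's'  (+1)
  2. insert 'h'  (+1)
  3. substitute 'c' -> 'o'  (+1)
  4. substitute 'l' -> 'r'  (+1)
  5. substitute 'a' -> 't'  (+1)
  6. substitute 'i' -> 'l'  (+1)
  7. substitute 'm' -> 'y'  (+1)
Edit distance = 7
Max length = max(5, 7) = 7
Similarity = 1 - 7/7
= 0.0000


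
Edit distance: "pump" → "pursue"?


Word 1: "pump" (length 4)
Word 2: "pursue" (length 6)
One optimal edit sequence (insert/delete/substitute each cost 1):
  1. keep 'p'
  2. keep 'u'
  3. insert 'r'  (+1)
  4. insert 's'  (+1)
  5. substitute 'm' -> 'u'  (+1)
  6. substitute 'p' -> 'e'  (+1)
Total edit operations: 4
Edit distance = 4


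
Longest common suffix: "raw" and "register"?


Word 1: "raw"
Word 2: "register"
Comparing from end:
  Pos -1: 'w' != 'r' (stop)
LCS = "" (length 0)


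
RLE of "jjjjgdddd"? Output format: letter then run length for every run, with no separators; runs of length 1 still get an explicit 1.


String: "jjjjgdddd"
Scanning for consecutive runs:
  'j' x 4
  'g' x 1
  'd' x 4
RLE = "j4g1d4"


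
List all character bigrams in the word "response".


Word: "response" (length 8)
Number of bigrams = 8 - 2 + 1 = 7
  Position 0: "re"
  Position 1: "es"
  Position 2: "sp"
  Position 3: "po"
  Position 4: "on"
  Position 5: "ns"
  Position 6: "se"
Bigrams = "re", "es", "sp", "po", "on", "ns", "se"


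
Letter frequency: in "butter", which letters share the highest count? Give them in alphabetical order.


Word: "butter"
Letter counts:
  'b': 1
  'e': 1
  'r': 1
  't': 2
  'u': 1
Maximum count = 2
Most frequent = 't' (2 times each)


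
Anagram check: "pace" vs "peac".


Word 1: "pace" → sorted: acep
Word 2: "peac" → sorted: acep
Same letters? acep == acep
Anagram = Yes


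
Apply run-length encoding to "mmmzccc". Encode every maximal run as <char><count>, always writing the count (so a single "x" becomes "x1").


String: "mmmzccc"
Scanning for consecutive runs:
  'm' x 3
  'z' x 1
  'c' x 3
RLE = "m3z1c3"


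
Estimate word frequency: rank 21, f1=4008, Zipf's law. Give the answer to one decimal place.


Zipf's law: f(r) = f(1) / r
f(1) = 4008
f(21) = 4008 / 21
= 190.9 occurrences


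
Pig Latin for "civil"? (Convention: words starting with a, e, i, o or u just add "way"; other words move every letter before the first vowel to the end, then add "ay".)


Word: "civil"
Starts with consonant(s) → move to end, add 'ay'
Consonant cluster: "c"
Pig Latin = "ivilcay"


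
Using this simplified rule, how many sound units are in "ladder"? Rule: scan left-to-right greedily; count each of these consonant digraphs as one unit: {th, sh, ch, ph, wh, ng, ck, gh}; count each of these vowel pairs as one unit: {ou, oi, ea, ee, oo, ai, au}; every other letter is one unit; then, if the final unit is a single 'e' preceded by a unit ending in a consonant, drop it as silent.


Word: "ladder" (6 letters)
Left-to-right scan:
  (1) 'l' (letter)
  (2) 'a' (letter)
  (3) 'd' (letter)
  (4) 'd' (letter)
  (5) 'e' (letter)
  (6) 'r' (letter)
Units from scan: 6
Sound units = 6 units


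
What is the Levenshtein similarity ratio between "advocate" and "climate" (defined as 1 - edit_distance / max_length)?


Word 1: "advocate" (length 8)
Word 2: "climate" (length 7)
One optimal edit sequence:
  1. delete 'a'  (+1)
  2. substitute 'd' -> 'c'  (+1)
  3. substitute 'v' -> 'l'  (+1)
  4. substitute 'o' -> 'i'  (+1)
  5. substitute 'c' -> 'm'  (+1)
  6. keep 'a'
  7. keep 't'
  8. keep 'e'
Edit distance = 5
Max length = max(8, 7) = 8
Similarity = 1 - 5/8
= 0.3750


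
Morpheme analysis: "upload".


Word: "upload"
Morphemes: up- / load
Each morpheme carries meaning
= 2 morphemes


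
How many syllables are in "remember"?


Word: "remember"
Syllable breakdown: re · mem · ber
Counting: 3 parts
= 3 syllables
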